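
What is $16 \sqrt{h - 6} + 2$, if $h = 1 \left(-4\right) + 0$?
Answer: $2 + 16 i \sqrt{10} \approx 2.0 + 50.596 i$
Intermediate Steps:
$h = -4$ ($h = -4 + 0 = -4$)
$16 \sqrt{h - 6} + 2 = 16 \sqrt{-4 - 6} + 2 = 16 \sqrt{-10} + 2 = 16 i \sqrt{10} + 2 = 2 + 16 i \sqrt{10}$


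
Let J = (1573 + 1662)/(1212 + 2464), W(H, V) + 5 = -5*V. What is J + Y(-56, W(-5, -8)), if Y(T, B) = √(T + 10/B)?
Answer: 3235/3676 + I*√2730/7 ≈ 0.88003 + 7.4642*I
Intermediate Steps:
W(H, V) = -5 - 5*V
J = 3235/3676 ≈ 0.88003
J + Y(-56, W(-5, -8)) = 3235/3676 + √(-56 + 10/(-5 - 5*(-8))) = 3235/3676 + √(-56 + 10/(-5 + 40)) = 3235/3676 + √(-56 + 10/35) = 3235/3676 + √(-56 + 10*(1/35)) = 3235/3676 + √(-56 + 2/7) = 3235/3676 + √(-390/7) = 3235/3676 + I*√2730/7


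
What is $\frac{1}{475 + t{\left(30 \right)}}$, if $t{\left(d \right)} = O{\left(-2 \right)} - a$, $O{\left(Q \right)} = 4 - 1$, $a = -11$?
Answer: $\frac{1}{489} \approx 0.002045$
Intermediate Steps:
$O{\left(Q \right)} = 3$ ($O{\left(Q \right)} = 4 - 1 = 3$)
$t{\left(d \right)} = 14$ ($t{\left(d \right)} = 3 - -11 = 3 + 11 = 14$)
$\frac{1}{475 + t{\left(30 \right)}} = \frac{1}{475 + 14} = \frac{1}{489}$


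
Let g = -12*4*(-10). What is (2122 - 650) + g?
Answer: 1952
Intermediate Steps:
g = 480 (g = -48*(-10) = 480)
(2122 - 650) + g = (2122 - 650) + 480 = 1472 + 480 = 1952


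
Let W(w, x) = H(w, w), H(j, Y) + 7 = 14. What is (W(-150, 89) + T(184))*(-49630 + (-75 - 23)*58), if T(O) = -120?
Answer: 6250482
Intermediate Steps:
H(j, Y) = 7 (H(j, Y) = -7 + 14 = 7)
W(w, x) = 7
(W(-150, 89) + T(184))*(-49630 + (-75 - 23)*58) = (7 - 120)*(-49630 + (-75 - 23)*58) = -113*(-49630 - 98*58) = -113*(-49630 - 5684) = -113*(-55314) = 6250482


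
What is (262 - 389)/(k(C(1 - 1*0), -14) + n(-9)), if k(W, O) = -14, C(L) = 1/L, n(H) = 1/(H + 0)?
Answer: 9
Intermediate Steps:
n(H) = 1/H
(262 - 389)/(k(C(1 - 1*0), -14) + n(-9)) = (262 - 389)/(-14 + 1/(-9)) = -127/(-14 - ⅑) = -127/(-127/9) = -127*(-9/127) = 9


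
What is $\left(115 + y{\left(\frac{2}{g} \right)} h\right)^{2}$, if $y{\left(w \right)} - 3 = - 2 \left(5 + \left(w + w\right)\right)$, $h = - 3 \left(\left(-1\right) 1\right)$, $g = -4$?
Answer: $10000$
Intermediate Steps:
$h = 3$ ($h = \left(-3\right) \left(-1\right) = 3$)
$y{\left(w \right)} = -7 - 4 w$ ($y{\left(w \right)} = 3 - 2 \left(5 + \left(w + w\right)\right) = 3 - 2 \left(5 + 2 w\right) = 3 - \left(10 + 4 w\right) = -7 - 4 w$)
$\left(115 + y{\left(\frac{2}{g} \right)} h\right)^{2} = \left(115 + \left(-7 - 4 \frac{2}{-4}\right) 3\right)^{2} = \left(115 + \left(-7 - 4 \cdot 2 \left(- \frac{1}{4}\right)\right) 3\right)^{2} = \left(115 + \left(-7 - -2\right) 3\right)^{2} = \left(115 + \left(-7 + 2\right) 3\right)^{2} = \left(115 - 15\right)^{2} = 100^{2} = 10000$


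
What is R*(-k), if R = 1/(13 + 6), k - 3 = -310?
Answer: 307/19 ≈ 16.158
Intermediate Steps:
k = -307 (k = 3 - 310 = -307)
R = 1/19 ≈ 0.052632
R*(-k) = (-1*(-307))/19 = (1/19)*307 = 307/19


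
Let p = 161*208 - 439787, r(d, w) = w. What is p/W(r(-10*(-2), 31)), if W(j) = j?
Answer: -406299/31 ≈ -13106.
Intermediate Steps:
p = -406299 (p = 33488 - 439787 = -406299)
p/W(r(-10*(-2), 31)) = -406299/31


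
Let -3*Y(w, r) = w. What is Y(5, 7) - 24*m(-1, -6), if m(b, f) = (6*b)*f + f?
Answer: -2165/3 ≈ -721.67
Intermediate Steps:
m(b, f) = f + 6*b*f (m(b, f) = 6*b*f + f = f + 6*b*f)
Y(w, r) = -w/3
Y(5, 7) - 24*m(-1, -6) = -⅓*5 - (-144)*(1 + 6*(-1)) = -5/3 - (-144)*(1 - 6) = -5/3 - (-144)*(-5) = -5/3 - 24*30 = -5/3 - 720 = -2165/3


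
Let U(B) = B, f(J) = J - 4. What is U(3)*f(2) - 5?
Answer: -11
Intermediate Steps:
f(J) = -4 + J
U(3)*f(2) - 5 = 3*(-4 + 2) - 5 = 3*(-2) - 5 = -6 - 5 = -11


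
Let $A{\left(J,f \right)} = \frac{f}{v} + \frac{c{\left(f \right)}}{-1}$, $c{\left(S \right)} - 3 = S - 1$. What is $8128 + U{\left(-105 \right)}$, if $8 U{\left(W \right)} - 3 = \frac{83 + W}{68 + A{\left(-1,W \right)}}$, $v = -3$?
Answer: $\frac{3348885}{412} \approx 8128.4$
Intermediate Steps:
$c{\left(S \right)} = 2 + S$ ($c{\left(S \right)} = 3 + \left(S - 1\right) = 3 + \left(-1 + S\right) = 2 + S$)
$A{\left(J,f \right)} = -2 - \frac{4 f}{3}$ ($A{\left(J,f \right)} = \frac{f}{-3} + \frac{2 + f}{-1} = f \left(- \frac{1}{3}\right) + \left(2 + f\right) \left(-1\right) = - \frac{f}{3} - \left(2 + f\right) = -2 - \frac{4 f}{3}$)
$U{\left(W \right)} = \frac{3}{8} + \frac{83 + W}{8 \left(66 - \frac{4 W}{3}\right)}$ ($U{\left(W \right)} = \frac{3}{8} + \frac{\left(83 + W\right) \frac{1}{68 - \left(2 + \frac{4 W}{3}\right)}}{8} = \frac{3}{8} + \frac{\left(83 + W\right) \frac{1}{66 - \frac{4 W}{3}}}{8} = \frac{3}{8} + \frac{\frac{1}{66 - \frac{4 W}{3}} \left(83 + W\right)}{8} = \frac{3}{8} + \frac{83 + W}{8 \left(66 - \frac{4 W}{3}\right)}$)
$8128 + U{\left(-105 \right)} = 8128 + \frac{3 \left(281 - -315\right)}{16 \left(99 - -210\right)} = 8128 + \frac{3 \left(281 + 315\right)}{16 \left(99 + 210\right)} = 8128 + \frac{3}{16} \cdot \frac{1}{309} \cdot 596 = 8128 + \frac{149}{412} = \frac{3348885}{412}$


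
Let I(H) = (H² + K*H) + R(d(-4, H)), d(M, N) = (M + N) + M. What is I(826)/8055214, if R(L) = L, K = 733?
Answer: 644276/4027607 ≈ 0.15997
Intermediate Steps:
d(M, N) = N + 2*M
I(H) = -8 + H² + 734*H (I(H) = (H² + 733*H) + (H + 2*(-4)) = (H² + 733*H) + (H - 8) = (H² + 733*H) + (-8 + H) = -8 + H² + 734*H)
I(826)/8055214 = (-8 + 826² + 734*826)/8055214 = (-8 + 682276 + 606284)*(1/8055214) = 1288552*(1/8055214) = 644276/4027607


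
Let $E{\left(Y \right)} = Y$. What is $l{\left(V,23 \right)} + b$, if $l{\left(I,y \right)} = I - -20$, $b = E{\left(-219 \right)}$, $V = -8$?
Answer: $-207$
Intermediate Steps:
$b = -219$
$l{\left(I,y \right)} = 20 + I$ ($l{\left(I,y \right)} = I + 20 = 20 + I$)
$l{\left(V,23 \right)} + b = \left(20 - 8\right) - 219 = 12 - 219 = -207$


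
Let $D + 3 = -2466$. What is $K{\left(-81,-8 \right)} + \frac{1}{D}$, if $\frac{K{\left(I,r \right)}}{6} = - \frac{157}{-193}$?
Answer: $\frac{2325605}{476517} \approx 4.8804$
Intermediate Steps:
$K{\left(I,r \right)} = \frac{942}{193}$ ($K{\left(I,r \right)} = 6 \left(- \frac{157}{-193}\right) = 6 \left(\left(-157\right) \left(- \frac{1}{193}\right)\right) = 6 \cdot \frac{157}{193} = \frac{942}{193}$)
$D = -2469$ ($D = -3 - 2466 = -2469$)
$K{\left(-81,-8 \right)} + \frac{1}{D} = \frac{942}{193} + \frac{1}{-2469} = \frac{942}{193} - \frac{1}{2469} = \frac{2325605}{476517}$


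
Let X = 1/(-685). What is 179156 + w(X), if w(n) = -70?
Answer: 179086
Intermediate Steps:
X = -1/685 ≈ -0.0014599
179156 + w(X) = 179156 - 70 = 179086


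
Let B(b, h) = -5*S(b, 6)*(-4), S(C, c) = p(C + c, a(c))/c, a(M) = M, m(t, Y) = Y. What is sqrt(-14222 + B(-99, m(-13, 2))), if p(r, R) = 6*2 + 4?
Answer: I*sqrt(127518)/3 ≈ 119.03*I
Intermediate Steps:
p(r, R) = 16 (p(r, R) = 12 + 4 = 16)
S(C, c) = 16/c
B(b, h) = 160/3 (B(b, h) = -80/6*(-4) = -5*8/3*(-4) = -40/3*(-4) = 160/3)
sqrt(-14222 + B(-99, m(-13, 2))) = sqrt(-14222 + 160/3) = sqrt(-42506/3) = I*sqrt(127518)/3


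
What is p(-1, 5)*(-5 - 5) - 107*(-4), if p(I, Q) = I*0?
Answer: 428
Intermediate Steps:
p(I, Q) = 0
p(-1, 5)*(-5 - 5) - 107*(-4) = 0*(-5 - 5) - 107*(-4) = 0*(-10) + 428 = 0 + 428 = 428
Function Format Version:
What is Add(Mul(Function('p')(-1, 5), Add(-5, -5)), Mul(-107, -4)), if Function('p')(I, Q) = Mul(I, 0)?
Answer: 428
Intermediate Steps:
Function('p')(I, Q) = 0
Add(Mul(Function('p')(-1, 5), Add(-5, -5)), Mul(-107, -4)) = Add(Mul(0, Add(-5, -5)), Mul(-107, -4)) = Add(Mul(0, -10), 428) = Add(0, 428) = 428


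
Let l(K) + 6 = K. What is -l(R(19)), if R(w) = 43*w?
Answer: -811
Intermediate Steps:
l(K) = -6 + K
-l(R(19)) = -(-6 + 43*19) = -(-6 + 817) = -1*811 = -811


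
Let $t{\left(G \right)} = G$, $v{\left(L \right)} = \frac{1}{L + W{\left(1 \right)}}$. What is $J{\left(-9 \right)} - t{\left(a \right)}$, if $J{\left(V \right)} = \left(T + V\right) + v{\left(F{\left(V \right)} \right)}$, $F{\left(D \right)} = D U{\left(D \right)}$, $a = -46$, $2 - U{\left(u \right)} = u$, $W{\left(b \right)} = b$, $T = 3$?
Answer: $\frac{3919}{98} \approx 39.99$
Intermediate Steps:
$U{\left(u \right)} = 2 - u$
$F{\left(D \right)} = D \left(2 - D\right)$
$v{\left(L \right)} = \frac{1}{1 + L}$ ($v{\left(L \right)} = \frac{1}{L + 1} = \frac{1}{1 + L}$)
$J{\left(V \right)} = 3 + V + \frac{1}{1 + V \left(2 - V\right)}$ ($J{\left(V \right)} = \left(3 + V\right) + \frac{1}{1 + V \left(2 - V\right)} = 3 + V + \frac{1}{1 + V \left(2 - V\right)}$)
$J{\left(-9 \right)} - t{\left(a \right)} = \frac{-1 + \left(-1 - 9 \left(-2 - 9\right)\right) \left(3 - 9\right)}{-1 - 9 \left(-2 - 9\right)} - -46 = \frac{-1 + \left(-1 - -99\right) \left(-6\right)}{-1 - -99} + 46 = \frac{-1 + \left(-1 + 99\right) \left(-6\right)}{-1 + 99} + 46 = \frac{-1 + 98 \left(-6\right)}{98} + 46 = \frac{-1 - 588}{98} + 46 = \frac{1}{98} \left(-589\right) + 46 = - \frac{589}{98} + 46 = \frac{3919}{98}$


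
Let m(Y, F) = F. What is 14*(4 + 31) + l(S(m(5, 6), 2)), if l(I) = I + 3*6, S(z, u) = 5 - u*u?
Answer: 509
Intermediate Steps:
S(z, u) = 5 - u²
l(I) = 18 + I (l(I) = I + 18 = 18 + I)
14*(4 + 31) + l(S(m(5, 6), 2)) = 14*(4 + 31) + (18 + (5 - 1*2²)) = 14*35 + (18 + (5 - 1*4)) = 490 + (18 + (5 - 4)) = 490 + (18 + 1) = 490 + 19 = 509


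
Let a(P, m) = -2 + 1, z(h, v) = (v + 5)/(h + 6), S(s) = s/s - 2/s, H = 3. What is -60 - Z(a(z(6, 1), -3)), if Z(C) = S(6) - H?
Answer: -173/3 ≈ -57.667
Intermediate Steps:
S(s) = 1 - 2/s
z(h, v) = (5 + v)/(6 + h)
a(P, m) = -1
Z(C) = -7/3 (Z(C) = (-2 + 6)/6 - 1*3 = (⅙)*4 - 3 = ⅔ - 3 = -7/3)
-60 - Z(a(z(6, 1), -3)) = -60 - 1*(-7/3) = -60 + 7/3 = -173/3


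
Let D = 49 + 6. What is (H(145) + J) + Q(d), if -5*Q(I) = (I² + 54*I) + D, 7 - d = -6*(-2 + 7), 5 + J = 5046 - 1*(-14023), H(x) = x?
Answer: 92623/5 ≈ 18525.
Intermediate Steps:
D = 55
J = 19064 (J = -5 + (5046 - 1*(-14023)) = -5 + (5046 + 14023) = -5 + 19069 = 19064)
d = 37 (d = 7 - (-6)*(-2 + 7) = 7 - (-6)*5 = 7 - 1*(-30) = 7 + 30 = 37)
Q(I) = -11 - 54*I/5 - I²/5 (Q(I) = -((I² + 54*I) + 55)/5 = -(55 + I² + 54*I)/5 = -11 - 54*I/5 - I²/5)
(H(145) + J) + Q(d) = (145 + 19064) + (-11 - 54/5*37 - ⅕*37²) = 19209 + (-11 - 1998/5 - ⅕*1369) = 19209 + (-11 - 1998/5 - 1369/5) = 19209 - 3422/5 = 92623/5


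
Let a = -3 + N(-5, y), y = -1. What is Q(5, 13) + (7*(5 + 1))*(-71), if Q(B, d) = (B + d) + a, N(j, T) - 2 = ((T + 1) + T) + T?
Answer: -2967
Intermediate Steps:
N(j, T) = 3 + 3*T (N(j, T) = 2 + (((T + 1) + T) + T) = 2 + (((1 + T) + T) + T) = 2 + ((1 + 2*T) + T) = 2 + (1 + 3*T) = 3 + 3*T)
a = -3 (a = -3 + (3 + 3*(-1)) = -3 + (3 - 3) = -3 + 0 = -3)
Q(B, d) = -3 + B + d (Q(B, d) = (B + d) - 3 = -3 + B + d)
Q(5, 13) + (7*(5 + 1))*(-71) = (-3 + 5 + 13) + (7*(5 + 1))*(-71) = 15 + (7*6)*(-71) = 15 + 42*(-71) = 15 - 2982 = -2967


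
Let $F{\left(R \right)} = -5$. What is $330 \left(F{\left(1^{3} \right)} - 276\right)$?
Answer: $-92730$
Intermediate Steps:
$330 \left(F{\left(1^{3} \right)} - 276\right) = 330 \left(-5 - 276\right) = 330 \left(-281\right) = -92730$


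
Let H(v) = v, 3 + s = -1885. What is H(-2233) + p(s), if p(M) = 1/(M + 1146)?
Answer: -1656887/742 ≈ -2233.0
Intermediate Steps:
s = -1888 (s = -3 - 1885 = -1888)
p(M) = 1/(1146 + M)
H(-2233) + p(s) = -2233 + 1/(1146 - 1888) = -2233 + 1/(-742) = -2233 - 1/742 = -1656887/742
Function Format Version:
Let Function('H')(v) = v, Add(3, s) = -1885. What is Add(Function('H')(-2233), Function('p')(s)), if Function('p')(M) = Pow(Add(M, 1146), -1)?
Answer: Rational(-1656887, 742) ≈ -2233.0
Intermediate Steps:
s = -1888 (s = Add(-3, -1885) = -1888)
Function('p')(M) = Pow(Add(1146, M), -1)
Add(Function('H')(-2233), Function('p')(s)) = Add(-2233, Pow(Add(1146, -1888), -1)) = Add(-2233, Pow(-742, -1)) = Add(-2233, Rational(-1, 742)) = Rational(-1656887, 742)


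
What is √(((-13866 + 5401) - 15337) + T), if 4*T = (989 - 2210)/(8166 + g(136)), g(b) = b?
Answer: I*√6562050543174/16604 ≈ 154.28*I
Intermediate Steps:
T = -1221/33208 (T = ((989 - 2210)/(8166 + 136))/4 = (-1221/8302)/4 = (-1221*1/8302)/4 = (¼)*(-1221/8302) = -1221/33208 ≈ -0.036768)
√(((-13866 + 5401) - 15337) + T) = √(((-13866 + 5401) - 15337) - 1221/33208) = √((-8465 - 15337) - 1221/33208) = √(-23802 - 1221/33208) = √(-790418037/33208) = I*√6562050543174/16604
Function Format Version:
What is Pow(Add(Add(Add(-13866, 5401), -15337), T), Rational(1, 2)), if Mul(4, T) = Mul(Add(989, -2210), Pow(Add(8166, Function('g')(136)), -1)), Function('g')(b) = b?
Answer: Mul(Rational(1, 16604), I, Pow(6562050543174, Rational(1, 2))) ≈ Mul(154.28, I)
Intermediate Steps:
T = Rational(-1221, 33208) (T = Mul(Rational(1, 4), Mul(Add(989, -2210), Pow(Add(8166, 136), -1))) = Mul(Rational(1, 4), Mul(-1221, Pow(8302, -1))) = Mul(Rational(1, 4), Mul(-1221, Rational(1, 8302))) = Mul(Rational(1, 4), Rational(-1221, 8302)) = Rational(-1221, 33208) ≈ -0.036768)
Pow(Add(Add(Add(-13866, 5401), -15337), T), Rational(1, 2)) = Pow(Add(Add(Add(-13866, 5401), -15337), Rational(-1221, 33208)), Rational(1, 2)) = Pow(Add(Add(-8465, -15337), Rational(-1221, 33208)), Rational(1, 2)) = Pow(Add(-23802, Rational(-1221, 33208)), Rational(1, 2)) = Pow(Rational(-790418037, 33208), Rational(1, 2)) = Mul(Rational(1, 16604), I, Pow(6562050543174, Rational(1, 2)))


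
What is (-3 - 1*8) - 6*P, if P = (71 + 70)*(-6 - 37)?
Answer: 36367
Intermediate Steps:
P = -6063 (P = 141*(-43) = -6063)
(-3 - 1*8) - 6*P = (-3 - 1*8) - 6*(-6063) = (-3 - 8) + 36378 = -11 + 36378 = 36367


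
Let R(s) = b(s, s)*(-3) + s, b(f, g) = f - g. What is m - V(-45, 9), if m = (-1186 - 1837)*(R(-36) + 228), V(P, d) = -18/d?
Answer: -580414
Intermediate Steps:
R(s) = s (R(s) = (s - s)*(-3) + s = 0*(-3) + s = 0 + s = s)
m = -580416 (m = (-1186 - 1837)*(-36 + 228) = -3023*192 = -580416)
m - V(-45, 9) = -580416 - (-18)/9 = -580416 - 1*(-2) = -580416 + 2 = -580414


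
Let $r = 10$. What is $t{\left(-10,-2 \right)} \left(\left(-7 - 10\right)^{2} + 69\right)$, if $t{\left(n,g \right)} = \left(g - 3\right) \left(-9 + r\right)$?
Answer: $-1790$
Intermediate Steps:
$t{\left(n,g \right)} = -3 + g$ ($t{\left(n,g \right)} = \left(g - 3\right) \left(-9 + 10\right) = \left(-3 + g\right) 1 = -3 + g$)
$t{\left(-10,-2 \right)} \left(\left(-7 - 10\right)^{2} + 69\right) = \left(-3 - 2\right) \left(\left(-7 - 10\right)^{2} + 69\right) = - 5 \left(\left(-17\right)^{2} + 69\right) = - 5 \left(289 + 69\right) = \left(-5\right) 358 = -1790$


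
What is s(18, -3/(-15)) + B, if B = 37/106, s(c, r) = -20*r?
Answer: -387/106 ≈ -3.6509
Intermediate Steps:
B = 37/106 (B = 37*(1/106) = 37/106 ≈ 0.34906)
s(18, -3/(-15)) + B = -(-60)/(-15) + 37/106 = -(-60)*(-1)/15 + 37/106 = -20*1/5 + 37/106 = -4 + 37/106 = -387/106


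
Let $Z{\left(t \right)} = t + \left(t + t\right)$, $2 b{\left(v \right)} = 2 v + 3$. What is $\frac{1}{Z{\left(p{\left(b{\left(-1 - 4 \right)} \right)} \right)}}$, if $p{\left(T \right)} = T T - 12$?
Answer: $\frac{4}{3} \approx 1.3333$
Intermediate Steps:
$b{\left(v \right)} = \frac{3}{2} + v$ ($b{\left(v \right)} = \frac{2 v + 3}{2} = \frac{3 + 2 v}{2} = \frac{3}{2} + v$)
$p{\left(T \right)} = -12 + T^{2}$ ($p{\left(T \right)} = T^{2} - 12 = -12 + T^{2}$)
$Z{\left(t \right)} = 3 t$ ($Z{\left(t \right)} = t + 2 t = 3 t$)
$\frac{1}{Z{\left(p{\left(b{\left(-1 - 4 \right)} \right)} \right)}} = \frac{1}{3 \left(-12 + \left(\frac{3}{2} - 5\right)^{2}\right)} = \frac{1}{3 \left(-12 + \left(- \frac{7}{2}\right)^{2}\right)} = \frac{1}{3 \left(-12 + \frac{49}{4}\right)} = \frac{1}{3 \cdot \frac{1}{4}} = \frac{1}{\frac{3}{4}} = \frac{4}{3}$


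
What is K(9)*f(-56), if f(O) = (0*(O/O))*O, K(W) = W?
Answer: 0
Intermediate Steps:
f(O) = 0 (f(O) = (0*1)*O = 0*O = 0)
K(9)*f(-56) = 9*0 = 0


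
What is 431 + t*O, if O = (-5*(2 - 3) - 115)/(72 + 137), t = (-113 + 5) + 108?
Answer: 431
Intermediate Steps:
t = 0 (t = -108 + 108 = 0)
O = -10/19 (O = (-5*(-1) - 115)/209 = (5 - 115)*(1/209) = -110*1/209 = -10/19 ≈ -0.52632)
431 + t*O = 431 + 0*(-10/19) = 431 + 0 = 431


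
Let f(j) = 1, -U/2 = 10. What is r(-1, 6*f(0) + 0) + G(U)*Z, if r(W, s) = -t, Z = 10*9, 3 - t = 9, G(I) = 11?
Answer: 996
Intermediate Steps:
U = -20 (U = -2*10 = -20)
t = -6 (t = 3 - 1*9 = 3 - 9 = -6)
Z = 90
r(W, s) = 6 (r(W, s) = -1*(-6) = 6)
r(-1, 6*f(0) + 0) + G(U)*Z = 6 + 11*90 = 6 + 990 = 996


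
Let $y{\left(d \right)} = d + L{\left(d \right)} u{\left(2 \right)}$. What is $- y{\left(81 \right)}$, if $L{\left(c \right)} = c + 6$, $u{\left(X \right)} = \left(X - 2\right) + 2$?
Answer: $-255$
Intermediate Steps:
$u{\left(X \right)} = X$ ($u{\left(X \right)} = \left(-2 + X\right) + 2 = X$)
$L{\left(c \right)} = 6 + c$
$y{\left(d \right)} = 12 + 3 d$ ($y{\left(d \right)} = d + \left(6 + d\right) 2 = d + \left(12 + 2 d\right) = 12 + 3 d$)
$- y{\left(81 \right)} = - (12 + 3 \cdot 81) = - (12 + 243) = \left(-1\right) 255 = -255$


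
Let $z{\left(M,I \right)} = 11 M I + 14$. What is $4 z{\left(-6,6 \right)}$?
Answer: $-1528$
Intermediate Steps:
$z{\left(M,I \right)} = 14 + 11 I M$ ($z{\left(M,I \right)} = 11 I M + 14 = 14 + 11 I M$)
$4 z{\left(-6,6 \right)} = 4 \left(14 + 11 \cdot 6 \left(-6\right)\right) = 4 \left(14 - 396\right) = 4 \left(-382\right) = -1528$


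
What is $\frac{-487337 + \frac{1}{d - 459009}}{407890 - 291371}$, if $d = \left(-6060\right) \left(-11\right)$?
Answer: $- \frac{191206184614}{45716113131} \approx -4.1825$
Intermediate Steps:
$d = 66660$
$\frac{-487337 + \frac{1}{d - 459009}}{407890 - 291371} = \frac{-487337 + \frac{1}{66660 - 459009}}{407890 - 291371} = \frac{-487337 + \frac{1}{-392349}}{116519} = \left(-487337 - \frac{1}{392349}\right) \frac{1}{116519} = \left(- \frac{191206184614}{392349}\right) \frac{1}{116519} = - \frac{191206184614}{45716113131}$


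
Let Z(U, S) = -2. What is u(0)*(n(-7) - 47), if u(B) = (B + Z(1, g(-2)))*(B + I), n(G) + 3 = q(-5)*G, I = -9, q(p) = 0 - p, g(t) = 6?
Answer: -1530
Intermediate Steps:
q(p) = -p
n(G) = -3 + 5*G (n(G) = -3 + (-1*(-5))*G = -3 + 5*G)
u(B) = (-9 + B)*(-2 + B) (u(B) = (B - 2)*(B - 9) = (-2 + B)*(-9 + B) = (-9 + B)*(-2 + B))
u(0)*(n(-7) - 47) = (18 + 0² - 11*0)*((-3 + 5*(-7)) - 47) = (18 + 0 + 0)*((-3 - 35) - 47) = 18*(-38 - 47) = 18*(-85) = -1530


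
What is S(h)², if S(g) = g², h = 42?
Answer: 3111696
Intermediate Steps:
S(h)² = (42²)² = 1764² = 3111696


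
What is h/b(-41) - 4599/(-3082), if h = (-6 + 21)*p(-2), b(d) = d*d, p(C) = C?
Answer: 7638459/5180842 ≈ 1.4744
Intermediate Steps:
b(d) = d²
h = -30 (h = (-6 + 21)*(-2) = 15*(-2) = -30)
h/b(-41) - 4599/(-3082) = -30/((-41)²) - 4599/(-3082) = -30/1681 - 4599*(-1/3082) = -30*1/1681 + 4599/3082 = -30/1681 + 4599/3082 = 7638459/5180842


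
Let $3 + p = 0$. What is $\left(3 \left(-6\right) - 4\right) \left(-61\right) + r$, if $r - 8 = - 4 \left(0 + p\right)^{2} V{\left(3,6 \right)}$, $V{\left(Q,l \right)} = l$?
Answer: $1134$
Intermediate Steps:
$p = -3$ ($p = -3 + 0 = -3$)
$r = -208$ ($r = 8 + - 4 \left(0 - 3\right)^{2} \cdot 6 = 8 + - 4 \left(-3\right)^{2} \cdot 6 = 8 + \left(-4\right) 9 \cdot 6 = 8 - 216 = -208$)
$\left(3 \left(-6\right) - 4\right) \left(-61\right) + r = \left(3 \left(-6\right) - 4\right) \left(-61\right) - 208 = \left(-18 - 4\right) \left(-61\right) - 208 = \left(-22\right) \left(-61\right) - 208 = 1342 - 208 = 1134$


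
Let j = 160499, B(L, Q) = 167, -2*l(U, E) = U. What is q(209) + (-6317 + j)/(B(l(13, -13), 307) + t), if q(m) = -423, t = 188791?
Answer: -1899406/4499 ≈ -422.18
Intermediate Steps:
l(U, E) = -U/2
q(209) + (-6317 + j)/(B(l(13, -13), 307) + t) = -423 + (-6317 + 160499)/(167 + 188791) = -423 + 154182/188958 = -423 + 154182*(1/188958) = -423 + 3671/4499 = -1899406/4499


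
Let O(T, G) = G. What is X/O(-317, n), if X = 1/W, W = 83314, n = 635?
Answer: 1/52904390 ≈ 1.8902e-8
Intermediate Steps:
X = 1/83314 ≈ 1.2003e-5
X/O(-317, n) = (1/83314)/635 = (1/83314)*(1/635) = 1/52904390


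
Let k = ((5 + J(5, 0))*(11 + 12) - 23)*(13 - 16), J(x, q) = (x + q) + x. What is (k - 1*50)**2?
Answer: 1032256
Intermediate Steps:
J(x, q) = q + 2*x (J(x, q) = (q + x) + x = q + 2*x)
k = -966 (k = ((5 + (0 + 2*5))*(11 + 12) - 23)*(13 - 16) = ((5 + (0 + 10))*23 - 23)*(-3) = ((5 + 10)*23 - 23)*(-3) = (15*23 - 23)*(-3) = (345 - 23)*(-3) = 322*(-3) = -966)
(k - 1*50)**2 = (-966 - 1*50)**2 = (-966 - 50)**2 = (-1016)**2 = 1032256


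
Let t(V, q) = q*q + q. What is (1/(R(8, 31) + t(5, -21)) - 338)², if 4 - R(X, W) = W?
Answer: 17644605889/154449 ≈ 1.1424e+5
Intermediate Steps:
R(X, W) = 4 - W
t(V, q) = q + q² (t(V, q) = q² + q = q + q²)
(1/(R(8, 31) + t(5, -21)) - 338)² = (1/((4 - 1*31) - 21*(1 - 21)) - 338)² = (1/((4 - 31) - 21*(-20)) - 338)² = (1/(-27 + 420) - 338)² = (1/393 - 338)² = (-132833/393)² = 17644605889/154449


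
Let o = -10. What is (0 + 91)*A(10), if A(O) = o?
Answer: -910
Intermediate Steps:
A(O) = -10
(0 + 91)*A(10) = (0 + 91)*(-10) = 91*(-10) = -910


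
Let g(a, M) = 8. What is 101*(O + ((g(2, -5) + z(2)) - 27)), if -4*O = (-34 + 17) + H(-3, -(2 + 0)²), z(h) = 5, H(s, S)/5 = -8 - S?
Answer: -1919/4 ≈ -479.75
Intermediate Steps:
H(s, S) = -40 - 5*S (H(s, S) = 5*(-8 - S) = -40 - 5*S)
O = 37/4 (O = -((-34 + 17) + (-40 - (-5)*(2 + 0)²))/4 = -(-17 + (-40 - (-5)*2²))/4 = -(-17 + (-40 - (-5)*4))/4 = -(-17 + (-40 - 5*(-4)))/4 = -(-17 + (-40 + 20))/4 = -(-17 - 20)/4 = -¼*(-37) = 37/4 ≈ 9.2500)
101*(O + ((g(2, -5) + z(2)) - 27)) = 101*(37/4 + ((8 + 5) - 27)) = 101*(37/4 + (13 - 27)) = 101*(37/4 - 14) = 101*(-19/4) = -1919/4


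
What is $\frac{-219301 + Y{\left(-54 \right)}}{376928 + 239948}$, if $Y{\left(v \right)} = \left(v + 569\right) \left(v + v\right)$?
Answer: $- \frac{274921}{616876} \approx -0.44567$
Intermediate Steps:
$Y{\left(v \right)} = 2 v \left(569 + v\right)$ ($Y{\left(v \right)} = \left(569 + v\right) 2 v = 2 v \left(569 + v\right)$)
$\frac{-219301 + Y{\left(-54 \right)}}{376928 + 239948} = \frac{-219301 + 2 \left(-54\right) \left(569 - 54\right)}{376928 + 239948} = \frac{-219301 + 2 \left(-54\right) 515}{616876} = \left(-219301 - 55620\right) \frac{1}{616876} = \left(-274921\right) \frac{1}{616876} = - \frac{274921}{616876}$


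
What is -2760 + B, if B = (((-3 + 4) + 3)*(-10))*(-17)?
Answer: -2080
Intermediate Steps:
B = 680 (B = ((1 + 3)*(-10))*(-17) = (4*(-10))*(-17) = -40*(-17) = 680)
-2760 + B = -2760 + 680 = -2080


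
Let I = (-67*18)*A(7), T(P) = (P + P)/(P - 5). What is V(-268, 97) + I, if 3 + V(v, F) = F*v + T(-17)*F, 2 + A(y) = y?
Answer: -350670/11 ≈ -31879.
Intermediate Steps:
T(P) = 2*P/(-5 + P) (T(P) = (2*P)/(-5 + P) = 2*P/(-5 + P))
A(y) = -2 + y
I = -6030 (I = (-67*18)*(-2 + 7) = -1206*5 = -6030)
V(v, F) = -3 + 17*F/11 + F*v (V(v, F) = -3 + (F*v + (2*(-17)/(-5 - 17))*F) = -3 + (F*v + (2*(-17)/(-22))*F) = -3 + (F*v + (2*(-17)*(-1/22))*F) = -3 + (F*v + 17*F/11) = -3 + (17*F/11 + F*v) = -3 + 17*F/11 + F*v)
V(-268, 97) + I = (-3 + (17/11)*97 + 97*(-268)) - 6030 = (-3 + 1649/11 - 25996) - 6030 = -284340/11 - 6030 = -350670/11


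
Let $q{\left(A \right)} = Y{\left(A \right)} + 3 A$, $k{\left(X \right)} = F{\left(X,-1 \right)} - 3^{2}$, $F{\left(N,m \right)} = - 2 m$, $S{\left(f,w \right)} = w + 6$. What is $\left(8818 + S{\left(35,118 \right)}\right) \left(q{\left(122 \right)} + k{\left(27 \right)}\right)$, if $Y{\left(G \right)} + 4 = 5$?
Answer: $3219120$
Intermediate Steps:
$Y{\left(G \right)} = 1$ ($Y{\left(G \right)} = -4 + 5 = 1$)
$S{\left(f,w \right)} = 6 + w$
$k{\left(X \right)} = -7$ ($k{\left(X \right)} = \left(-2\right) \left(-1\right) - 3^{2} = 2 - 9 = -7$)
$q{\left(A \right)} = 1 + 3 A$
$\left(8818 + S{\left(35,118 \right)}\right) \left(q{\left(122 \right)} + k{\left(27 \right)}\right) = \left(8818 + \left(6 + 118\right)\right) \left(\left(1 + 3 \cdot 122\right) - 7\right) = \left(8818 + 124\right) \left(\left(1 + 366\right) - 7\right) = 8942 \left(367 - 7\right) = 8942 \cdot 360 = 3219120$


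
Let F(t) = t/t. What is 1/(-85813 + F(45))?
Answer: -1/85812 ≈ -1.1653e-5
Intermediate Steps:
F(t) = 1
1/(-85813 + F(45)) = 1/(-85813 + 1) = 1/(-85812) = -1/85812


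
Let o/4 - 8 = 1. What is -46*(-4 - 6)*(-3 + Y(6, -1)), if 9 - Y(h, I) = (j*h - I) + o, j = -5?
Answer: -460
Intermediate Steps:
o = 36 (o = 32 + 4*1 = 32 + 4 = 36)
Y(h, I) = -27 + I + 5*h (Y(h, I) = 9 - ((-5*h - I) + 36) = 9 - ((-I - 5*h) + 36) = 9 - (36 - I - 5*h) = 9 + (-36 + I + 5*h) = -27 + I + 5*h)
-46*(-4 - 6)*(-3 + Y(6, -1)) = -46*(-4 - 6)*(-3 + (-27 - 1 + 5*6)) = -(-460)*(-3 + (-27 - 1 + 30)) = -(-460)*(-3 + 2) = -(-460)*(-1) = -46*10 = -460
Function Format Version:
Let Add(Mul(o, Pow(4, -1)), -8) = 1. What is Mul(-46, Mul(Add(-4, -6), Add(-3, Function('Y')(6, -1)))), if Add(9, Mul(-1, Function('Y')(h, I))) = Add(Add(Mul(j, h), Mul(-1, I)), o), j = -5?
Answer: -460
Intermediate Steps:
o = 36 (o = Add(32, Mul(4, 1)) = Add(32, 4) = 36)
Function('Y')(h, I) = Add(-27, I, Mul(5, h)) (Function('Y')(h, I) = Add(9, Mul(-1, Add(Add(Mul(-5, h), Mul(-1, I)), 36))) = Add(9, Mul(-1, Add(Add(Mul(-1, I), Mul(-5, h)), 36))) = Add(9, Mul(-1, Add(36, Mul(-1, I), Mul(-5, h)))) = Add(9, Add(-36, I, Mul(5, h))) = Add(-27, I, Mul(5, h)))
Mul(-46, Mul(Add(-4, -6), Add(-3, Function('Y')(6, -1)))) = Mul(-46, Mul(Add(-4, -6), Add(-3, Add(-27, -1, Mul(5, 6))))) = Mul(-46, Mul(-10, Add(-3, Add(-27, -1, 30)))) = Mul(-46, Mul(-10, Add(-3, 2))) = Mul(-46, Mul(-10, -1)) = Mul(-46, 10) = -460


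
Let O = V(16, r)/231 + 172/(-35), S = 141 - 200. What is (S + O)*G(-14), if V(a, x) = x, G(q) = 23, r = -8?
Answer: -1698803/1155 ≈ -1470.8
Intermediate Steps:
S = -59
O = -5716/1155 (O = -8/231 + 172/(-35) = -8*1/231 + 172*(-1/35) = -8/231 - 172/35 = -5716/1155 ≈ -4.9489)
(S + O)*G(-14) = (-59 - 5716/1155)*23 = -73861/1155*23 = -1698803/1155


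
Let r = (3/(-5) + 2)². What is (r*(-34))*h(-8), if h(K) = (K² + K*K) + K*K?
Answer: -319872/25 ≈ -12795.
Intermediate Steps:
r = 49/25 (r = (3*(-⅕) + 2)² = (-⅗ + 2)² = (7/5)² = 49/25 ≈ 1.9600)
h(K) = 3*K² (h(K) = (K² + K²) + K² = 2*K² + K² = 3*K²)
(r*(-34))*h(-8) = ((49/25)*(-34))*(3*(-8)²) = -4998*64/25 = -1666/25*192 = -319872/25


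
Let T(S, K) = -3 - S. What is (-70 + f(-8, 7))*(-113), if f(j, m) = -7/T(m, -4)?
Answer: 78309/10 ≈ 7830.9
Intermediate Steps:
f(j, m) = -7/(-3 - m)
(-70 + f(-8, 7))*(-113) = (-70 + 7/(3 + 7))*(-113) = (-70 + 7/10)*(-113) = -693/10*(-113) = 78309/10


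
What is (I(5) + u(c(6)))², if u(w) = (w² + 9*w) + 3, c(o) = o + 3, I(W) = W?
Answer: 28900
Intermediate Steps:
c(o) = 3 + o
u(w) = 3 + w² + 9*w
(I(5) + u(c(6)))² = (5 + (3 + (3 + 6)² + 9*(3 + 6)))² = (5 + (3 + 9² + 9*9))² = (5 + (3 + 81 + 81))² = (5 + 165)² = 170² = 28900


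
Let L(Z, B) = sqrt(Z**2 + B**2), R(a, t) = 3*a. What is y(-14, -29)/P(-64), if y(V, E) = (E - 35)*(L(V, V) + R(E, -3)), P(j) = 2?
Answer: 2784 - 448*sqrt(2) ≈ 2150.4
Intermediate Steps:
L(Z, B) = sqrt(B**2 + Z**2)
y(V, E) = (-35 + E)*(3*E + sqrt(2)*sqrt(V**2)) (y(V, E) = (E - 35)*(sqrt(V**2 + V**2) + 3*E) = (-35 + E)*(sqrt(2*V**2) + 3*E) = (-35 + E)*(sqrt(2)*sqrt(V**2) + 3*E) = (-35 + E)*(3*E + sqrt(2)*sqrt(V**2)))
y(-14, -29)/P(-64) = (-105*(-29) + 3*(-29)**2 - 35*sqrt(2)*sqrt((-14)**2) - 29*sqrt(2)*sqrt((-14)**2))/2 = (3045 + 3*841 - 35*sqrt(2)*sqrt(196) - 29*sqrt(2)*sqrt(196))*(1/2) = (3045 + 2523 - 35*sqrt(2)*14 - 29*sqrt(2)*14)*(1/2) = (3045 + 2523 - 490*sqrt(2) - 406*sqrt(2))*(1/2) = (5568 - 896*sqrt(2))*(1/2) = 2784 - 448*sqrt(2)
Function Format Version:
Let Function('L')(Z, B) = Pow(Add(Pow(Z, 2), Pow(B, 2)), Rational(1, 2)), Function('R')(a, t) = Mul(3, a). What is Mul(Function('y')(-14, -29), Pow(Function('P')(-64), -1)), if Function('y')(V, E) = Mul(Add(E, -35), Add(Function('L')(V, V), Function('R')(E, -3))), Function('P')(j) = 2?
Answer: Add(2784, Mul(-448, Pow(2, Rational(1, 2)))) ≈ 2150.4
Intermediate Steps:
Function('L')(Z, B) = Pow(Add(Pow(B, 2), Pow(Z, 2)), Rational(1, 2))
Function('y')(V, E) = Mul(Add(-35, E), Add(Mul(3, E), Mul(Pow(2, Rational(1, 2)), Pow(Pow(V, 2), Rational(1, 2))))) (Function('y')(V, E) = Mul(Add(E, -35), Add(Pow(Add(Pow(V, 2), Pow(V, 2)), Rational(1, 2)), Mul(3, E))) = Mul(Add(-35, E), Add(Pow(Mul(2, Pow(V, 2)), Rational(1, 2)), Mul(3, E))) = Mul(Add(-35, E), Add(Mul(Pow(2, Rational(1, 2)), Pow(Pow(V, 2), Rational(1, 2))), Mul(3, E))) = Mul(Add(-35, E), Add(Mul(3, E), Mul(Pow(2, Rational(1, 2)), Pow(Pow(V, 2), Rational(1, 2))))))
Mul(Function('y')(-14, -29), Pow(Function('P')(-64), -1)) = Mul(Add(Mul(-105, -29), Mul(3, Pow(-29, 2)), Mul(-35, Pow(2, Rational(1, 2)), Pow(Pow(-14, 2), Rational(1, 2))), Mul(-29, Pow(2, Rational(1, 2)), Pow(Pow(-14, 2), Rational(1, 2)))), Pow(2, -1)) = Mul(Add(3045, Mul(3, 841), Mul(-35, Pow(2, Rational(1, 2)), Pow(196, Rational(1, 2))), Mul(-29, Pow(2, Rational(1, 2)), Pow(196, Rational(1, 2)))), Rational(1, 2)) = Mul(Add(3045, 2523, Mul(-35, Pow(2, Rational(1, 2)), 14), Mul(-29, Pow(2, Rational(1, 2)), 14)), Rational(1, 2)) = Mul(Add(3045, 2523, Mul(-490, Pow(2, Rational(1, 2))), Mul(-406, Pow(2, Rational(1, 2)))), Rational(1, 2)) = Mul(Add(5568, Mul(-896, Pow(2, Rational(1, 2)))), Rational(1, 2)) = Add(2784, Mul(-448, Pow(2, Rational(1, 2))))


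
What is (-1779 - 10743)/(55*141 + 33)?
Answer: -2087/1298 ≈ -1.6079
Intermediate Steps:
(-1779 - 10743)/(55*141 + 33) = -12522/(7755 + 33) = -12522/7788 = -12522*1/7788 = -2087/1298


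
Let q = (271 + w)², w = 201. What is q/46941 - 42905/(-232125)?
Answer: 1193949769/242137325 ≈ 4.9309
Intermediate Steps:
q = 222784 (q = (271 + 201)² = 472² = 222784)
q/46941 - 42905/(-232125) = 222784/46941 - 42905/(-232125) = 222784*(1/46941) - 42905*(-1/232125) = 222784/46941 + 8581/46425 = 1193949769/242137325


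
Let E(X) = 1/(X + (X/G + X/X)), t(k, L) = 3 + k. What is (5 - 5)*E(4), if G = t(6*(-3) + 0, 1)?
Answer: 0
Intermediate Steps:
G = -15 (G = 3 + (6*(-3) + 0) = 3 + (-18 + 0) = 3 - 18 = -15)
E(X) = 1/(1 + 14*X/15) (E(X) = 1/(X + (X/(-15) + X/X)) = 1/(X + (X*(-1/15) + 1)) = 1/(X + (-X/15 + 1)) = 1/(X + (1 - X/15)) = 1/(1 + 14*X/15))
(5 - 5)*E(4) = (5 - 5)*(15/(15 + 14*4)) = 0*(15/(15 + 56)) = 0*(15/71) = 0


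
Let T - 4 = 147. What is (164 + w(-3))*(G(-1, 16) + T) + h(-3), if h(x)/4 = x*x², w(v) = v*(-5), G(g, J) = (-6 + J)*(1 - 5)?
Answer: 19761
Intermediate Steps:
G(g, J) = 24 - 4*J (G(g, J) = (-6 + J)*(-4) = 24 - 4*J)
T = 151 (T = 4 + 147 = 151)
w(v) = -5*v
h(x) = 4*x³ (h(x) = 4*(x*x²) = 4*x³)
(164 + w(-3))*(G(-1, 16) + T) + h(-3) = (164 - 5*(-3))*((24 - 4*16) + 151) + 4*(-3)³ = (164 + 15)*((24 - 64) + 151) + 4*(-27) = 179*(-40 + 151) - 108 = 179*111 - 108 = 19869 - 108 = 19761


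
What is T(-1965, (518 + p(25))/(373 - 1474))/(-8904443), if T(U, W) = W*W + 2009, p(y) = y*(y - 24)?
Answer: -270622962/1199330523227 ≈ -0.00022565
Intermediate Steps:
p(y) = y*(-24 + y)
T(U, W) = 2009 + W² (T(U, W) = W² + 2009 = 2009 + W²)
T(-1965, (518 + p(25))/(373 - 1474))/(-8904443) = (2009 + ((518 + 25*(-24 + 25))/(373 - 1474))²)/(-8904443) = (2009 + ((518 + 25*1)/(-1101))²)*(-1/8904443) = (2009 + ((518 + 25)*(-1/1101))²)*(-1/8904443) = (2009 + (543*(-1/1101))²)*(-1/8904443) = (2009 + (-181/367)²)*(-1/8904443) = (2009 + 32761/134689)*(-1/8904443) = (270622962/134689)*(-1/8904443) = -270622962/1199330523227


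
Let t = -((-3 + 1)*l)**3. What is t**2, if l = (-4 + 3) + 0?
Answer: 64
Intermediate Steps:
l = -1 (l = -1 + 0 = -1)
t = -8 (t = -((-3 + 1)*(-1))**3 = -(-2*(-1))**3 = -1*2**3 = -1*8 = -8)
t**2 = (-8)**2 = 64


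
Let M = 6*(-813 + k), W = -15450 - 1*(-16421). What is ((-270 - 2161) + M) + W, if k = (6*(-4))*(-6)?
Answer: -5474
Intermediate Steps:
W = 971 (W = -15450 + 16421 = 971)
k = 144 (k = -24*(-6) = 144)
M = -4014 (M = 6*(-813 + 144) = 6*(-669) = -4014)
((-270 - 2161) + M) + W = ((-270 - 2161) - 4014) + 971 = (-2431 - 4014) + 971 = -6445 + 971 = -5474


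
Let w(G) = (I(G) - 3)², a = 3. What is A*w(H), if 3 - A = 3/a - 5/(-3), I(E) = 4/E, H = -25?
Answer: 6241/1875 ≈ 3.3285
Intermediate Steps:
w(G) = (-3 + 4/G)² (w(G) = (4/G - 3)² = (-3 + 4/G)²)
A = ⅓ (A = 3 - (3/3 - 5/(-3)) = 3 - (3*(⅓) - 5*(-⅓)) = 3 - (1 + 5/3) = 3 - 1*8/3 = 3 - 8/3 = ⅓ ≈ 0.33333)
A*w(H) = ((-4 + 3*(-25))²/(-25)²)/3 = ((-4 - 75)²/625)/3 = ((1/625)*(-79)²)/3 = ((1/625)*6241)/3 = (⅓)*(6241/625) = 6241/1875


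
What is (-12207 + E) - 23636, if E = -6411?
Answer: -42254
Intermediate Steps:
(-12207 + E) - 23636 = (-12207 - 6411) - 23636 = -18618 - 23636 = -42254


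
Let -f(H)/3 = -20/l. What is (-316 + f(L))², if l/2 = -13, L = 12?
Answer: 17123044/169 ≈ 1.0132e+5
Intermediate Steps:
l = -26 (l = 2*(-13) = -26)
f(H) = -30/13 (f(H) = -(-60)/(-26) = -(-60)*(-1)/26 = -3*10/13 = -30/13)
(-316 + f(L))² = (-316 - 30/13)² = (-4138/13)² = 17123044/169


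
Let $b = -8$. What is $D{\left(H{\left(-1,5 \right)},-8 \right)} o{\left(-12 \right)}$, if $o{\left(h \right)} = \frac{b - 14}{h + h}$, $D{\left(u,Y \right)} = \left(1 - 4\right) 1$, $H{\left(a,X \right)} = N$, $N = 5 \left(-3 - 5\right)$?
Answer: $- \frac{11}{4} \approx -2.75$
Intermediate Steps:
$N = -40$ ($N = 5 \left(-8\right) = -40$)
$H{\left(a,X \right)} = -40$
$D{\left(u,Y \right)} = -3$ ($D{\left(u,Y \right)} = \left(-3\right) 1 = -3$)
$o{\left(h \right)} = - \frac{11}{h}$ ($o{\left(h \right)} = \frac{-8 - 14}{h + h} = - \frac{22}{2 h} = - 22 \frac{1}{2 h} = - \frac{11}{h}$)
$D{\left(H{\left(-1,5 \right)},-8 \right)} o{\left(-12 \right)} = - 3 \left(- \frac{11}{-12}\right) = - 3 \left(\left(-11\right) \left(- \frac{1}{12}\right)\right) = \left(-3\right) \frac{11}{12} = - \frac{11}{4}$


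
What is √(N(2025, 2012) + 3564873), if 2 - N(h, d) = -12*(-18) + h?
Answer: √3562634 ≈ 1887.5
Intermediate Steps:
N(h, d) = -214 - h (N(h, d) = 2 - (-12*(-18) + h) = 2 - (216 + h) = 2 + (-216 - h) = -214 - h)
√(N(2025, 2012) + 3564873) = √((-214 - 1*2025) + 3564873) = √((-214 - 2025) + 3564873) = √(-2239 + 3564873) = √3562634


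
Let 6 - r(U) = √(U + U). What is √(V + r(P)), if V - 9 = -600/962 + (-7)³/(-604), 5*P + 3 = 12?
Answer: √(7883446818325 - 316515729660*√10)/726310 ≈ 3.6120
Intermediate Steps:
P = 9/5 (P = -⅗ + (⅕)*12 = -⅗ + 12/5 = 9/5 ≈ 1.8000)
r(U) = 6 - √2*√U (r(U) = 6 - √(U + U) = 6 - √(2*U) = 6 - √2*√U)
V = 2598499/290524 (V = 9 + (-600/962 + (-7)³/(-604)) = 9 + (-600*1/962 - 343*(-1/604)) = 9 + (-300/481 + 343/604) = 9 - 16217/290524 = 2598499/290524 ≈ 8.9442)
√(V + r(P)) = √(2598499/290524 + (6 - √2*√(9/5))) = √(2598499/290524 + (6 - √2*3*√5/5)) = √(2598499/290524 + (6 - 3*√10/5)) = √(4341643/290524 - 3*√10/5)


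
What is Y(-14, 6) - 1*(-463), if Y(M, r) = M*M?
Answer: 659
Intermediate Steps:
Y(M, r) = M**2
Y(-14, 6) - 1*(-463) = (-14)**2 - 1*(-463) = 196 + 463 = 659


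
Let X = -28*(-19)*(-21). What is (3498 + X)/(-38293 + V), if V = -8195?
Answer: 1279/7748 ≈ 0.16507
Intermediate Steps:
X = -11172 (X = 532*(-21) = -11172)
(3498 + X)/(-38293 + V) = (3498 - 11172)/(-38293 - 8195) = -7674/(-46488) = -7674*(-1/46488) = 1279/7748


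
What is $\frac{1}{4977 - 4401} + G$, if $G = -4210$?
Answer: $- \frac{2424959}{576} \approx -4210.0$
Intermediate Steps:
$\frac{1}{4977 - 4401} + G = \frac{1}{4977 - 4401} - 4210 = \frac{1}{576} - 4210 = - \frac{2424959}{576}$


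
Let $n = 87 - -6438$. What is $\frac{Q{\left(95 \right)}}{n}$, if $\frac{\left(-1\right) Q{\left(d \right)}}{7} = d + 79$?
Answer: $- \frac{14}{75} \approx -0.18667$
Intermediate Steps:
$Q{\left(d \right)} = -553 - 7 d$ ($Q{\left(d \right)} = - 7 \left(d + 79\right) = - 7 \left(79 + d\right) = -553 - 7 d$)
$n = 6525$ ($n = 87 + 6438 = 6525$)
$\frac{Q{\left(95 \right)}}{n} = \frac{-553 - 665}{6525} = \left(-553 - 665\right) \frac{1}{6525} = \left(-1218\right) \frac{1}{6525} = - \frac{14}{75}$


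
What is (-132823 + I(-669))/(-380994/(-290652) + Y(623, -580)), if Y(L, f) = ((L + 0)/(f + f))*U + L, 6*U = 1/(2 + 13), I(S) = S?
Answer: -337557536020800/1578662463317 ≈ -213.82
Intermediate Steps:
U = 1/90 (U = 1/(6*(2 + 13)) = (⅙)/15 = (⅙)*(1/15) = 1/90 ≈ 0.011111)
Y(L, f) = L + L/(180*f) (Y(L, f) = ((L + 0)/(f + f))*(1/90) + L = (L/((2*f)))*(1/90) + L = (L*(1/(2*f)))*(1/90) + L = (L/(2*f))*(1/90) + L = L/(180*f) + L = L + L/(180*f))
(-132823 + I(-669))/(-380994/(-290652) + Y(623, -580)) = (-132823 - 669)/(-380994/(-290652) + (623 + (1/180)*623/(-580))) = -133492/(-380994*(-1/290652) + (623 + (1/180)*623*(-1/580))) = -133492/(63499/48442 + (623 - 623/104400)) = -133492/(63499/48442 + 65040577/104400) = -133492/1578662463317/2528672400 = -133492*2528672400/1578662463317 = -337557536020800/1578662463317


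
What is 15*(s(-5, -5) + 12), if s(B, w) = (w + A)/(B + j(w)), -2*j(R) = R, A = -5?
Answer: 240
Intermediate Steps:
j(R) = -R/2
s(B, w) = (-5 + w)/(B - w/2) (s(B, w) = (w - 5)/(B - w/2) = (-5 + w)/(B - w/2))
15*(s(-5, -5) + 12) = 15*(2*(-5 - 5)/(-1*(-5) + 2*(-5)) + 12) = 15*(2*(-10)/(5 - 10) + 12) = 15*(2*(-10)/(-5) + 12) = 15*(2*(-⅕)*(-10) + 12) = 15*(4 + 12) = 15*16 = 240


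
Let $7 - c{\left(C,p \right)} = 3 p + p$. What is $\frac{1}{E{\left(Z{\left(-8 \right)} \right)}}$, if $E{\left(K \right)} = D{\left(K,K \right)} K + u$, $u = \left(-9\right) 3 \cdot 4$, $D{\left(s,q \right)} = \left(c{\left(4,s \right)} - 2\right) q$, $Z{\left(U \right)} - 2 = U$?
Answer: $\frac{1}{936} \approx 0.0010684$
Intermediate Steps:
$Z{\left(U \right)} = 2 + U$
$c{\left(C,p \right)} = 7 - 4 p$ ($c{\left(C,p \right)} = 7 - \left(3 p + p\right) = 7 - 4 p$)
$D{\left(s,q \right)} = q \left(5 - 4 s\right)$ ($D{\left(s,q \right)} = \left(\left(7 - 4 s\right) - 2\right) q = \left(5 - 4 s\right) q = q \left(5 - 4 s\right)$)
$u = -108$ ($u = \left(-27\right) 4 = -108$)
$E{\left(K \right)} = -108 + K^{2} \left(5 - 4 K\right)$ ($E{\left(K \right)} = K \left(5 - 4 K\right) K - 108 = K^{2} \left(5 - 4 K\right) - 108 = -108 + K^{2} \left(5 - 4 K\right)$)
$\frac{1}{E{\left(Z{\left(-8 \right)} \right)}} = \frac{1}{-108 + \left(2 - 8\right)^{2} \left(5 - 4 \left(2 - 8\right)\right)} = \frac{1}{-108 + \left(-6\right)^{2} \left(5 - -24\right)} = \frac{1}{-108 + 36 \left(5 + 24\right)} = \frac{1}{-108 + 36 \cdot 29} = \frac{1}{-108 + 1044} = \frac{1}{936}$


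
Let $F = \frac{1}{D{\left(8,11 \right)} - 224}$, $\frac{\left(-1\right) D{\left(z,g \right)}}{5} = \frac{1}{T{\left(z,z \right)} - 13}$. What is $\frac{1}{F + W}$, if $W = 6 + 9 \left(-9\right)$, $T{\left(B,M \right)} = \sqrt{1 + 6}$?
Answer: $- \frac{607492498}{45564654237} + \frac{5 \sqrt{7}}{45564654237} \approx -0.013333$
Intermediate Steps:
$T{\left(B,M \right)} = \sqrt{7}$
$D{\left(z,g \right)} = - \frac{5}{-13 + \sqrt{7}}$ ($D{\left(z,g \right)} = - \frac{5}{\sqrt{7} - 13} = - \frac{5}{-13 + \sqrt{7}}$)
$F = \frac{1}{- \frac{36223}{162} + \frac{5 \sqrt{7}}{162}}$ ($F = \frac{1}{\left(\frac{65}{162} + \frac{5 \sqrt{7}}{162}\right) - 224} = \frac{1}{- \frac{36223}{162} + \frac{5 \sqrt{7}}{162}} \approx -0.0044739$)
$W = -75$ ($W = 6 - 81 = -75$)
$\frac{1}{F + W} = \frac{1}{\left(- \frac{36223}{8099417} - \frac{5 \sqrt{7}}{8099417}\right) - 75} = \frac{1}{- \frac{607492498}{8099417} - \frac{5 \sqrt{7}}{8099417}}$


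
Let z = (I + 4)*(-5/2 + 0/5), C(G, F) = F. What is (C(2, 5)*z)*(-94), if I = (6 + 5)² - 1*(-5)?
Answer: 152750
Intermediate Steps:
I = 126 (I = 11² + 5 = 121 + 5 = 126)
z = -325 (z = (126 + 4)*(-5/2 + 0/5) = 130*(-5*½ + 0*(⅕)) = 130*(-5/2 + 0) = 130*(-5/2) = -325)
(C(2, 5)*z)*(-94) = (5*(-325))*(-94) = -1625*(-94) = 152750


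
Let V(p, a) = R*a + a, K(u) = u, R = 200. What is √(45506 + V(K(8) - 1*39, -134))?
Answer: 2*√4643 ≈ 136.28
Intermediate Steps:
V(p, a) = 201*a (V(p, a) = 200*a + a = 201*a)
√(45506 + V(K(8) - 1*39, -134)) = √(45506 + 201*(-134)) = √(45506 - 26934) = √18572 = 2*√4643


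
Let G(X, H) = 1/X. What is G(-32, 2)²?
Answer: 1/1024 ≈ 0.00097656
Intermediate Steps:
G(-32, 2)² = (1/(-32))² = (-1/32)² = 1/1024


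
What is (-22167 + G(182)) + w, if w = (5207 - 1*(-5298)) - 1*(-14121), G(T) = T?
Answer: 2641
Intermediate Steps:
w = 24626 (w = (5207 + 5298) + 14121 = 10505 + 14121 = 24626)
(-22167 + G(182)) + w = (-22167 + 182) + 24626 = -21985 + 24626 = 2641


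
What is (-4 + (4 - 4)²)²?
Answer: 16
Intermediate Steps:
(-4 + (4 - 4)²)² = (-4 + 0²)² = (-4 + 0)² = (-4)² = 16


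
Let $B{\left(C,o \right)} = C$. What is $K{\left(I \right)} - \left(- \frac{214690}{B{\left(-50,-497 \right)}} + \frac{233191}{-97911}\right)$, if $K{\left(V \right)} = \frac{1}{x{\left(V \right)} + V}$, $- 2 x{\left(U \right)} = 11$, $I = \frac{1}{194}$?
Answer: $- \frac{1119819353867}{260932815} \approx -4291.6$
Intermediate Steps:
$I = \frac{1}{194} \approx 0.0051546$
$x{\left(U \right)} = - \frac{11}{2}$ ($x{\left(U \right)} = \left(- \frac{1}{2}\right) 11 = - \frac{11}{2}$)
$K{\left(V \right)} = \frac{1}{- \frac{11}{2} + V}$
$K{\left(I \right)} - \left(- \frac{214690}{B{\left(-50,-497 \right)}} + \frac{233191}{-97911}\right) = \frac{2}{-11 + 2 \cdot \frac{1}{194}} - \left(- \frac{214690}{-50} + \frac{233191}{-97911}\right) = \frac{2}{-11 + \frac{1}{97}} - \left(\left(-214690\right) \left(- \frac{1}{50}\right) + 233191 \left(- \frac{1}{97911}\right)\right) = \frac{2}{- \frac{1066}{97}} - \left(\frac{21469}{5} - \frac{233191}{97911}\right) = 2 \left(- \frac{97}{1066}\right) - \frac{2100885304}{489555} = - \frac{97}{533} - \frac{2100885304}{489555} = - \frac{1119819353867}{260932815}$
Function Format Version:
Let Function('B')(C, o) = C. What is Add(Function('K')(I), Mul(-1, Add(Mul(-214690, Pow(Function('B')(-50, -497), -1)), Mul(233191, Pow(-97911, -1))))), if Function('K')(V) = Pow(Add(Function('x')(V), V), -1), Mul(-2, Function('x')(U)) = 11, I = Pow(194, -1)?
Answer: Rational(-1119819353867, 260932815) ≈ -4291.6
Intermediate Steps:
I = Rational(1, 194) ≈ 0.0051546
Function('x')(U) = Rational(-11, 2) (Function('x')(U) = Mul(Rational(-1, 2), 11) = Rational(-11, 2))
Function('K')(V) = Pow(Add(Rational(-11, 2), V), -1)
Add(Function('K')(I), Mul(-1, Add(Mul(-214690, Pow(Function('B')(-50, -497), -1)), Mul(233191, Pow(-97911, -1))))) = Add(Mul(2, Pow(Add(-11, Mul(2, Rational(1, 194))), -1)), Mul(-1, Add(Mul(-214690, Pow(-50, -1)), Mul(233191, Pow(-97911, -1))))) = Add(Mul(2, Pow(Add(-11, Rational(1, 97)), -1)), Mul(-1, Add(Mul(-214690, Rational(-1, 50)), Mul(233191, Rational(-1, 97911))))) = Add(Mul(2, Pow(Rational(-1066, 97), -1)), Mul(-1, Add(Rational(21469, 5), Rational(-233191, 97911)))) = Add(Mul(2, Rational(-97, 1066)), Mul(-1, Rational(2100885304, 489555))) = Add(Rational(-97, 533), Rational(-2100885304, 489555)) = Rational(-1119819353867, 260932815)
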